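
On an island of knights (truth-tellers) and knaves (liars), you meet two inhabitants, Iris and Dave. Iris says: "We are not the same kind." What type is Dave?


Iris says: "We are not the same kind."
Case 1: Iris is a Knight (truth-teller)
  Statement is true → they ARE different → Dave is a Knave
Case 2: Iris is a Knave (liar)
  Statement is false → they are NOT different → Dave is a Knave
In both cases, Dave is a Knave.

Knave


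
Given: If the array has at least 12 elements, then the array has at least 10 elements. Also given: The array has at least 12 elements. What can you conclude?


Modus ponens: P → Q, P ⊢ Q
P: the array has at least 12 elements
Q: the array has at least 10 elements
We have P → Q and P is true.
By modus ponens, Q must be true.

The array has at least 10 elements


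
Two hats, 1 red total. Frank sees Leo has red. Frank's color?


Total red = 1, Leo = red
Red accounted for: 1
Remaining for Frank: 0
Frank's hat is blue.

blue


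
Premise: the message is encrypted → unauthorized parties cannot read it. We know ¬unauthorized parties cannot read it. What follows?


Modus tollens: P → Q, ¬Q ⊢ ¬P
P: the message is encrypted
Q: unauthorized parties cannot read it
We have P → Q and Q is false.
By modus tollens, P must be false.

It is not the case that the message is encrypted


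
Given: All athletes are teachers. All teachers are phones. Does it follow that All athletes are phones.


Premise 1: All athletes are teachers.
Premise 2: All teachers are phones.
Conclusion: All athletes are phones.
Barbara syllogism (AAA-1): All A are B, All B are C → All A are C.
Middle term (teachers) distributed in premise 2.

Valid


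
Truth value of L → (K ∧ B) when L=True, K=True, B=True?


L = True, K = True, B = True
Expression: L → (K ∧ B)
Step 1: K ∧ B = True AND True = True
Step 2: L → (True) = True → True = True

True


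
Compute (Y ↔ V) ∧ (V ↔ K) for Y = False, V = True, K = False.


Y = False, V = True, K = False
Step 1: Y ↔ V is true when Y and V have the same value. Result: False
Step 2: V ↔ K is true when V and K have the same value. Result: False
Step 3: False ∧ False = False

False


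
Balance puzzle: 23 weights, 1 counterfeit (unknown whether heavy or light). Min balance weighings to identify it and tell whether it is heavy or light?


Let n = 23. 46 possibilities (n weights × lighter/heavier); each weighing has 3 outcomes.
Bound for k weighings: say the first weighing puts j weights on each pan. If it tips, the 2j weighed weights remain suspects (each with a known direction) and k-1 weighings give 3^(k-1) outcomes; 3^(k-1) is odd, so 2j ≤ 3^(k-1) - 1. If it balances, the n - 2j unweighed weights remain with direction unknown: 2(n - 2j) ≤ 3^(k-1) - 1 by the same parity argument. Adding, n ≤ (3^(k-1) - 1) + (3^(k-1) - 1)/2 = (3^k - 3)/2, and the classical three-group strategy achieves this (3 weights in 2 weighings, 12 in 3, 39 in 4, 120 in 5).
So we need the smallest k with (3^k - 3)/2 ≥ 23.
k = 3: (3^3 - 3)/2 = 12 < 23 ✗
k = 4: (3^4 - 3)/2 = 39 ≥ 23 ✓

4


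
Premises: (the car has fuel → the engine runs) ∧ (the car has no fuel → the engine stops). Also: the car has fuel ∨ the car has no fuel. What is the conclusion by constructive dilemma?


Constructive dilemma: (P → Q) ∧ (R → S), P ∨ R ⊢ Q ∨ S
Premise 1: the car has fuel → the engine runs
Premise 2: the car has no fuel → the engine stops
Premise 3: the car has fuel ∨ the car has no fuel
Case 1: Assuming the car has fuel, then by Premise 1, the engine runs.
Case 2: Assuming the car has no fuel, then by Premise 2, the engine stops.
Since one of the car has fuel or the car has no fuel must hold, we get the engine runs or the engine stops.

The engine runs or the engine stops.


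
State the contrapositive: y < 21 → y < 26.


Original: If y < 21, then y < 26
Contrapositive: If ¬Q, then ¬P
Negate Q: not (y < 26)
Negate P: not (y < 21)

If not (y < 26), then not (y < 21).


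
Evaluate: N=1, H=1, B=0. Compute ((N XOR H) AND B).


N XOR H = 1^1 = 0
0 AND 0 = 0

0


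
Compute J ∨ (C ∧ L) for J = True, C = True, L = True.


J = True, C = True, L = True
Step 1: C ∧ L = True AND True = True
Step 2: J ∨ True = True OR True = True
AND evaluated first (higher precedence); then OR applied.

True


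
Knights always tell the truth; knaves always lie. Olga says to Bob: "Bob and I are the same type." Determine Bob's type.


Olga says: "Bob and I are the same type."
Case 1: Olga is a Knight (truth-teller)
  Statement is true → they ARE the same → Bob is also a Knight
Case 2: Olga is a Knave (liar)
  Statement is false → they are NOT the same → Bob is a Knight
In both cases, Bob is a Knight.

Knight


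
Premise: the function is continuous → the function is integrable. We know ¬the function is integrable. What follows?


Modus tollens: P → Q, ¬Q ⊢ ¬P
P: the function is continuous
Q: the function is integrable
We have P → Q and Q is false.
By modus tollens, P must be false.

It is not the case that the function is continuous


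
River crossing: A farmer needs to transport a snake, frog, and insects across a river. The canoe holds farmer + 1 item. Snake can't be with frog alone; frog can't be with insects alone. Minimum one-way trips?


1. farmer+frog → 2. farmer ← 3. farmer+snake → 4. farmer+frog ← 5. farmer+insects → 6. farmer ← 7. farmer+frog →
Minimum trips = 7

7


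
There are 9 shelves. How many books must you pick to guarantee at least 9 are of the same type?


Pigeonhole: to guarantee k in one of n categories, need (k-1)×n + 1.
k = 9, n = 9
Minimum = (9-1) × 9 + 1 = 8 × 9 + 1

73


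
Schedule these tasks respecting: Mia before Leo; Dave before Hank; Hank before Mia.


Constraints: Mia before Leo; Dave before Hank; Hank before Mia
Method: repeatedly schedule the remaining task that has no remaining task required before it.
  Step 1: remaining {Hank, Leo, Dave, Mia}; every task except Dave still has a predecessor pending → schedule Dave.
  Step 2: remaining {Hank, Leo, Mia}; every task except Hank still has a predecessor pending → schedule Hank.
  Step 3: remaining {Leo, Mia}; every task except Mia still has a predecessor pending → schedule Mia.
  Step 4: only Leo remains → schedule Leo.
Resulting order:

Dave → Hank → Mia → Leo


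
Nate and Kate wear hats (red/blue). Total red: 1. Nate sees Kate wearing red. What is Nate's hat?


Total red = 1, Kate = red
Red accounted for: 1
Remaining for Nate: 0
Nate's hat is blue.

blue


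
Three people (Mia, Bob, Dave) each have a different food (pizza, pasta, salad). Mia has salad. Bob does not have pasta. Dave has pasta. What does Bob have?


From clues:
  Dave → pasta
  Mia → salad
By elimination, Bob gets the remaining.

pizza


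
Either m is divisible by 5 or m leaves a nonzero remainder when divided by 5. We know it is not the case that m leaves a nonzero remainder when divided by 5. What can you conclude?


Disjunctive syllogism: P ∨ Q, ¬P ⊢ Q
Disjunction: m is divisible by 5 ∨ m leaves a nonzero remainder when divided by 5
We know it is not the case that m leaves a nonzero remainder when divided by 5.
By disjunctive syllogism, the other disjunct must be true.

m is divisible by 5


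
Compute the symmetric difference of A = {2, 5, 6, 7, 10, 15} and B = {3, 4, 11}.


A = {2, 5, 6, 7, 10, 15}
B = {3, 4, 11}
Operation: symmetric difference
In A only: [2, 5, 6, 7, 10, 15], in B only: [3, 4, 11]

{2, 3, 4, 5, 6, 7, 10, 11, 15}


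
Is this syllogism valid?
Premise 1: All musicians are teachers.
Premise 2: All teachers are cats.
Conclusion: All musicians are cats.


Premise 1: All musicians are teachers.
Premise 2: All teachers are cats.
Conclusion: All musicians are cats.
Barbara syllogism (AAA-1): All A are B, All B are C → All A are C.
Middle term (teachers) distributed in premise 2.

Valid


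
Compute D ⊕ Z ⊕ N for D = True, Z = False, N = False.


D = True, Z = False, N = False
Step 1: D ⊕ Z = True XOR False = True
Step 2: True ⊕ N = True XOR False = True
XOR is true when an odd number of operands are true.

True


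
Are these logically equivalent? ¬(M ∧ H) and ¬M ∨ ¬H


Expression 1: ¬(M ∧ H)
Expression 2: ¬M ∨ ¬H
Truth table (M H | Expr1 Expr2):
  T T |   F     F
  T F |   T     T
  F T |   T     T
  F F |   T     T
All 4 rows agree, so the expressions are logically equivalent.

Yes


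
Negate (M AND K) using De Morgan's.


De Morgan's law: ¬(P ∧ Q) ≡ ¬P ∨ ¬Q
¬(M ∧ K) = ¬M ∨ ¬K

¬M ∨ ¬K


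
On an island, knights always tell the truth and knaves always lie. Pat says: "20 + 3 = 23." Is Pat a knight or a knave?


Statement: "20 + 3 = 23."
Actual: 20 + 3 = 23
Claimed: 23
Statement is TRUE → Pat tells the truth → Knight

Knight


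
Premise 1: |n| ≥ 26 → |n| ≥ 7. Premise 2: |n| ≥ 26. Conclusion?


Modus ponens: P → Q, P ⊢ Q
P: |n| ≥ 26
Q: |n| ≥ 7
We have P → Q and P is true.
By modus ponens, Q must be true.

|n| ≥ 7


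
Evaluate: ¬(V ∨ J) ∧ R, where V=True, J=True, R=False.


V = True, J = True, R = False
Expression: ¬(V ∨ J) ∧ R
Step 1: V ∨ J = True OR True = True
Step 2: ¬(V ∨ J) = NOT True = False
Step 3: (False) ∧ R = False AND False = False

False


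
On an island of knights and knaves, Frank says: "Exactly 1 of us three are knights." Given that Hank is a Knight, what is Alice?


Frank claims exactly 1 knights among Frank, Hank, Alice.
Given: Hank is a Knight.

Case 1: Frank is a Knight (tells truth)
  Then exactly 1 of the three are knights.
  Counting Frank, Hank: 2 knight(s) so far. Need -1 more → impossible.
Case 2: Frank is a Knave (lies)
  Then the count is NOT 1.
  If Alice = Knave, count = 1 = 1 → claim would be true, contradicts lie.
  If Alice = Knight, count = 2 ≠ 1 → lie confirmed ✓

Alice is a Knight.

Knight


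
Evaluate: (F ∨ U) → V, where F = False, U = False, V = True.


F = False, U = False, V = True
Step 1: F ∨ U = False OR False = False
Step 2: (False) → V: false only when antecedent=True and V=False.
Result: True

True


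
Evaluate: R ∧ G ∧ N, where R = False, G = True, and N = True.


R = False, G = True, N = True
Step 1: R ∧ G = False AND True = False
Step 2: (False) ∧ N = (False) AND True = False
AND is true only when ALL operands are true.

False


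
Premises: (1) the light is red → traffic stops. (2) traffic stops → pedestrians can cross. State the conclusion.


Hypothetical syllogism: P → Q, Q → R ⊢ P → R
Premise 1: the light is red → traffic stops
Premise 2: traffic stops → pedestrians can cross
Chain the implications: the middle term (traffic stops) links the two.
Conclusion: If the light is red, then pedestrians can cross.

If the light is red, then pedestrians can cross.


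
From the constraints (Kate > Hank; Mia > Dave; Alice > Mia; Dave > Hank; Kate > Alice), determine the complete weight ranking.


Constraints: Kate > Hank; Mia > Dave; Alice > Mia; Dave > Hank; Kate > Alice
Method: at each step, the next-highest is the one remaining person who never appears on the smaller side of a constraint between remaining people.
  Step 1: remaining {Dave, Hank, Mia, Kate, Alice}; on the smaller side: {Dave, Hank, Mia, Alice} → Kate is next (Kate > Hank; Kate > Alice).
  Step 2: remaining {Dave, Hank, Mia, Alice}; on the smaller side: {Dave, Hank, Mia} → Alice is next (Alice > Mia).
  Step 3: remaining {Dave, Hank, Mia}; on the smaller side: {Dave, Hank} → Mia is next (Mia > Dave).
  Step 4: remaining {Dave, Hank}; on the smaller side: {Hank} → Dave is next (Dave > Hank).
  Step 5: only Hank remains → lowest.
Final ranking (highest to lowest):

Kate > Alice > Mia > Dave > Hank


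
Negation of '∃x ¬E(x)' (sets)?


Original: ∃x ¬E(x)
Rule: ¬∀→∃, ¬∃→∀, negate predicate.
Negation: ∀x E(x)

∀x E(x)


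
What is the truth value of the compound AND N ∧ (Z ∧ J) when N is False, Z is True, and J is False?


N = False, Z = True, J = False
Step 1: Z ∧ J = True AND False = False
Step 2: N ∧ False = False AND False = False
AND is true only when ALL operands are true.

False


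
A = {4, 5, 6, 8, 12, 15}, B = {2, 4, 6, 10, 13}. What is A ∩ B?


A = {4, 5, 6, 8, 12, 15}
B = {2, 4, 6, 10, 13}
Operation: intersection
Elements in both: 4, 6

{4, 6}


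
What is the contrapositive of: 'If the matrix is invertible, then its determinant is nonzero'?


Original: If the matrix is invertible, then its determinant is nonzero
Contrapositive: If ¬Q, then ¬P
Negate Q: not (its determinant is nonzero)
Negate P: not (the matrix is invertible)

If not (its determinant is nonzero), then not (the matrix is invertible).


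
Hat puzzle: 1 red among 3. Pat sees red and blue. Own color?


Total red = 1, seen red = 1
Own red = 1 - 1 = 0
Pat's hat is blue.

blue


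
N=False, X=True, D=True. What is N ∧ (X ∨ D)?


N = False, X = True, D = True
Expression: N ∧ (X ∨ D)
Step 1: X ∨ D = True OR True = True
Step 2: N ∧ (True) = False AND True = False

False


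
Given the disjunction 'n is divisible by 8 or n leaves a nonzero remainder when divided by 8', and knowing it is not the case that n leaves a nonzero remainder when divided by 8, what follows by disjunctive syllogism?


Disjunctive syllogism: P ∨ Q, ¬P ⊢ Q
Disjunction: n is divisible by 8 ∨ n leaves a nonzero remainder when divided by 8
We know it is not the case that n leaves a nonzero remainder when divided by 8.
By disjunctive syllogism, the other disjunct must be true.

n is divisible by 8


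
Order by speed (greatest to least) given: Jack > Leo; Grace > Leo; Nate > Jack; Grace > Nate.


Constraints: Jack > Leo; Grace > Leo; Nate > Jack; Grace > Nate
Method: at each step, the next-highest is the one remaining person who never appears on the smaller side of a constraint between remaining people.
  Step 1: remaining {Jack, Grace, Leo, Nate}; on the smaller side: {Jack, Leo, Nate} → Grace is next (Grace > Leo; Grace > Nate).
  Step 2: remaining {Jack, Leo, Nate}; on the smaller side: {Jack, Leo} → Nate is next (Nate > Jack).
  Step 3: remaining {Jack, Leo}; on the smaller side: {Leo} → Jack is next (Jack > Leo).
  Step 4: only Leo remains → lowest.
Final ranking (highest to lowest):

Grace > Nate > Jack > Leo


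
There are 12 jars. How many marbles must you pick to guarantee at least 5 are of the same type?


Pigeonhole: to guarantee k in one of n categories, need (k-1)×n + 1.
k = 5, n = 12
Minimum = (5-1) × 12 + 1 = 4 × 12 + 1

49


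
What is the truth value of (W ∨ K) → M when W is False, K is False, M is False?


W = False, K = False, M = False
Step 1: W ∨ K = False OR False = False
Step 2: (False) → M: false only when antecedent=True and M=False.
Result: True

True


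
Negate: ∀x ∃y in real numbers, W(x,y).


Original: ∀x ∃y W(x,y)
Rule: ¬∀→∃, ¬∃→∀, negate predicate.
Negation: ∃x ∀y ¬W(x,y)

∃x ∀y ¬W(x,y)


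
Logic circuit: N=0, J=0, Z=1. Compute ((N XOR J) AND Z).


N XOR J = 0^0 = 0
0 AND 1 = 0

0


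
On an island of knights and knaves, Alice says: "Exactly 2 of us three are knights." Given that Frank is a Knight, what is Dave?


Alice claims exactly 2 knights among Alice, Frank, Dave.
Given: Frank is a Knight.

Case 1: Alice is a Knight (tells truth)
  Then exactly 2 of the three are knights.
  Counting Alice, Frank: 2 knight(s) so far. Need 0 more → Dave = Knave.
Case 2: Alice is a Knave (lies)
  Then the count is NOT 2.
  If Dave = Knight, count = 2 = 2 → claim would be true, contradicts lie.
  If Dave = Knave, count = 1 ≠ 2 → lie confirmed ✓

Dave is a Knave.

Knave


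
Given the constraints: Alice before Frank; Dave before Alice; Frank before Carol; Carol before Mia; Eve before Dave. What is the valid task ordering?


Constraints: Alice before Frank; Dave before Alice; Frank before Carol; Carol before Mia; Eve before Dave
Method: repeatedly schedule the remaining task that has no remaining task required before it.
  Step 1: remaining {Dave, Alice, Eve, Carol, Mia, Frank}; every task except Eve still has a predecessor pending → schedule Eve.
  Step 2: remaining {Dave, Alice, Carol, Mia, Frank}; every task except Dave still has a predecessor pending → schedule Dave.
  Step 3: remaining {Alice, Carol, Mia, Frank}; every task except Alice still has a predecessor pending → schedule Alice.
  Step 4: remaining {Carol, Mia, Frank}; every task except Frank still has a predecessor pending → schedule Frank.
  Step 5: remaining {Carol, Mia}; every task except Carol still has a predecessor pending → schedule Carol.
  Step 6: only Mia remains → schedule Mia.
Resulting order:

Eve → Dave → Alice → Frank → Carol → Mia


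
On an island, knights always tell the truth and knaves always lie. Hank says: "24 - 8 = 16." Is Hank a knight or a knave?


Statement: "24 - 8 = 16."
Actual: 24 - 8 = 16
Claimed: 16
Statement is TRUE → Hank tells the truth → Knight

Knight


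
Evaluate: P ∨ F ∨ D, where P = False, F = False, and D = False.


P = False, F = False, D = False
Step 1: P ∨ F = False OR False = False
Step 2: False ∨ D = False OR False = False
OR is true when at least one operand is true.

False


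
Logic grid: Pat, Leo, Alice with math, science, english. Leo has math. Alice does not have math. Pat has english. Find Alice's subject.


From clues:
  Pat → english
  Leo → math
By elimination, Alice gets the remaining.

science


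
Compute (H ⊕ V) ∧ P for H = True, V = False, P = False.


H = True, V = False, P = False
Step 1: H ⊕ V = True XOR False = True
Step 2: True ∧ P = True AND False = False
XOR true when exactly one of H,V is true; then AND with P.

False


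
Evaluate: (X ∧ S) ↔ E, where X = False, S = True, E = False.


X = False, S = True, E = False
Step 1: X ∧ S = False AND True = False
Step 2: (False) ↔ E: true when both sides have same truth value.
Result: False ↔ False = True

True


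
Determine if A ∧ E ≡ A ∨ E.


Expression 1: A ∧ E
Expression 2: A ∨ E
Truth table (A E | Expr1 Expr2):
  T T |   T     T
  T F |   F     T   ← differ
  F T |   F     T   ← differ
  F F |   F     F
Counterexample: A=T, E=F gives Expr1 = F but Expr2 = T, so the expressions are NOT logically equivalent.

No


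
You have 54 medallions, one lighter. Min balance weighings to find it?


Each weighing has 3 outcomes (left heavy / balance / right heavy), so k weighings distinguish at most 3^k cases; splitting into three near-equal groups achieves this.
Need 3^k ≥ 54: 3^3 = 27 < 54 ≤ 3^4 = 81
k = ⌈log₃(54)⌉ = 4

4


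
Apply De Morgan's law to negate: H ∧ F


De Morgan's law: ¬(P ∧ Q) ≡ ¬P ∨ ¬Q
¬(H ∧ F) = ¬H ∨ ¬F

¬H ∨ ¬F


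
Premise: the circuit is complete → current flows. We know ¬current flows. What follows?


Modus tollens: P → Q, ¬Q ⊢ ¬P
P: the circuit is complete
Q: current flows
We have P → Q and Q is false.
By modus tollens, P must be false.

It is not the case that the circuit is complete


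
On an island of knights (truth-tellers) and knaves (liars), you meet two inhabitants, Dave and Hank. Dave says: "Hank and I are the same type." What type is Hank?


Dave says: "Hank and I are the same type."
Case 1: Dave is a Knight (truth-teller)
  Statement is true → they ARE the same → Hank is also a Knight
Case 2: Dave is a Knave (liar)
  Statement is false → they are NOT the same → Hank is a Knight
In both cases, Hank is a Knight.

Knight


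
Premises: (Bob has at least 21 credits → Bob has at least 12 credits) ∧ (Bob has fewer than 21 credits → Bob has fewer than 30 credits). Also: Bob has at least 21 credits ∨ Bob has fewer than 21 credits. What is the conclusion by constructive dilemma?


Constructive dilemma: (P → Q) ∧ (R → S), P ∨ R ⊢ Q ∨ S
Premise 1: Bob has at least 21 credits → Bob has at least 12 credits
Premise 2: Bob has fewer than 21 credits → Bob has fewer than 30 credits
Premise 3: Bob has at least 21 credits ∨ Bob has fewer than 21 credits
Case 1: Assuming Bob has at least 21 credits, then by Premise 1, Bob has at least 12 credits.
Case 2: Assuming Bob has fewer than 21 credits, then by Premise 2, Bob has fewer than 30 credits.
Since one of Bob has at least 21 credits or Bob has fewer than 21 credits must hold, we get Bob has at least 12 credits or Bob has fewer than 30 credits.

Bob has at least 12 credits or Bob has fewer than 30 credits.


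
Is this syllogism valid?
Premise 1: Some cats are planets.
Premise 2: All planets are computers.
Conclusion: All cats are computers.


Premise 1: Some cats are planets.
Premise 2: All planets are computers.
Conclusion: All cats are computers.
Fallacy: illicit minor. The minor term (cats) is distributed in the conclusion ('All cats ...') but undistributed in its premise ('Some cats are planets' doesn't cover all cats).
Only 'Some cats are computers' follows, not 'All'.

Invalid


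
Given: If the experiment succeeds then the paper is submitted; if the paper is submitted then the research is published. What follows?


Hypothetical syllogism: P → Q, Q → R ⊢ P → R
Premise 1: the experiment succeeds → the paper is submitted
Premise 2: the paper is submitted → the research is published
Chain the implications: the middle term (the paper is submitted) links the two.
Conclusion: If the experiment succeeds, then the research is published.

If the experiment succeeds, then the research is published.


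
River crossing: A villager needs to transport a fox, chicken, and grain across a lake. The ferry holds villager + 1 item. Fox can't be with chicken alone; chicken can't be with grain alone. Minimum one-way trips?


1. villager+chicken → 2. villager ← 3. villager+fox → 4. villager+chicken ← 5. villager+grain → 6. villager ← 7. villager+chicken →
Minimum trips = 7

7


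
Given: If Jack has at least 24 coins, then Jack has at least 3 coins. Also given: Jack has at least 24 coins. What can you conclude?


Modus ponens: P → Q, P ⊢ Q
P: Jack has at least 24 coins
Q: Jack has at least 3 coins
We have P → Q and P is true.
By modus ponens, Q must be true.

Jack has at least 3 coins


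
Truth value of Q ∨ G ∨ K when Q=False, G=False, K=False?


Q = False, G = False, K = False
Expression: Q ∨ G ∨ K
Step 1: Q ∨ G = False OR False = False
Step 2: (False) ∨ K = False OR False = False

False


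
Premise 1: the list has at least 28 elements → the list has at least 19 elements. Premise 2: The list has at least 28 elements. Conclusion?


Modus ponens: P → Q, P ⊢ Q
P: the list has at least 28 elements
Q: the list has at least 19 elements
We have P → Q and P is true.
By modus ponens, Q must be true.

The list has at least 19 elements


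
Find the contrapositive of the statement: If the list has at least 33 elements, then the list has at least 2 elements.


Original: If the list has at least 33 elements, then the list has at least 2 elements
Contrapositive: If ¬Q, then ¬P
Negate Q: not (the list has at least 2 elements)
Negate P: not (the list has at least 33 elements)

If not (the list has at least 2 elements), then not (the list has at least 33 elements).


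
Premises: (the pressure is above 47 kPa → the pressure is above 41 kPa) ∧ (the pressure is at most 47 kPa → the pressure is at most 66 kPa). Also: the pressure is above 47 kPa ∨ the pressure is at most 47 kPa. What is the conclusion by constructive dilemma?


Constructive dilemma: (P → Q) ∧ (R → S), P ∨ R ⊢ Q ∨ S
Premise 1: the pressure is above 47 kPa → the pressure is above 41 kPa
Premise 2: the pressure is at most 47 kPa → the pressure is at most 66 kPa
Premise 3: the pressure is above 47 kPa ∨ the pressure is at most 47 kPa
Case 1: Assuming the pressure is above 47 kPa, then by Premise 1, the pressure is above 41 kPa.
Case 2: Assuming the pressure is at most 47 kPa, then by Premise 2, the pressure is at most 66 kPa.
Since one of the pressure is above 47 kPa or the pressure is at most 47 kPa must hold, we get the pressure is above 41 kPa or the pressure is at most 66 kPa.

The pressure is above 41 kPa or the pressure is at most 66 kPa.


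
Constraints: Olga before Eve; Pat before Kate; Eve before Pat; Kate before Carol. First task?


Constraints: Olga before Eve; Pat before Kate; Eve before Pat; Kate before Carol
The first task can have nothing scheduled before it, so it must never appear on the right of a 'before'.
Tasks appearing after some 'before': Eve, Kate, Pat, Carol.
The only task not in that list is Olga → it is first.

Olga


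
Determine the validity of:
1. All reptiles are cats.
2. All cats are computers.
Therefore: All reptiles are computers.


Premise 1: All reptiles are cats.
Premise 2: All cats are computers.
Conclusion: All reptiles are computers.
Barbara syllogism (AAA-1): All A are B, All B are C → All A are C.
Middle term (cats) distributed in premise 2.

Valid


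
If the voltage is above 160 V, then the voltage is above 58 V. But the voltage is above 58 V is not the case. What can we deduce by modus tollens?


Modus tollens: P → Q, ¬Q ⊢ ¬P
P: the voltage is above 160 V
Q: the voltage is above 58 V
We have P → Q and Q is false.
By modus tollens, P must be false.

It is not the case that the voltage is above 160 V


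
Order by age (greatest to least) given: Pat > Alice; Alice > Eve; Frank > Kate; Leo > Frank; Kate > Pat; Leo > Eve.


Constraints: Pat > Alice; Alice > Eve; Frank > Kate; Leo > Frank; Kate > Pat; Leo > Eve
Method: at each step, the next-highest is the one remaining person who never appears on the smaller side of a constraint between remaining people.
  Step 1: remaining {Alice, Eve, Kate, Leo, Pat, Frank}; on the smaller side: {Alice, Eve, Kate, Pat, Frank} → Leo is next (Leo > Frank; Leo > Eve).
  Step 2: remaining {Alice, Eve, Kate, Pat, Frank}; on the smaller side: {Alice, Eve, Kate, Pat} → Frank is next (Frank > Kate).
  Step 3: remaining {Alice, Eve, Kate, Pat}; on the smaller side: {Alice, Eve, Pat} → Kate is next (Kate > Pat).
  Step 4: remaining {Alice, Eve, Pat}; on the smaller side: {Alice, Eve} → Pat is next (Pat > Alice).
  Step 5: remaining {Alice, Eve}; on the smaller side: {Eve} → Alice is next (Alice > Eve).
  Step 6: only Eve remains → lowest.
Final ranking (highest to lowest):

Leo > Frank > Kate > Pat > Alice > Eve


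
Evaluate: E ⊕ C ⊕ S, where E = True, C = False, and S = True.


E = True, C = False, S = True
Step 1: E ⊕ C = True XOR False = True
Step 2: True ⊕ S = True XOR True = False
XOR is true when an odd number of operands are true.

False


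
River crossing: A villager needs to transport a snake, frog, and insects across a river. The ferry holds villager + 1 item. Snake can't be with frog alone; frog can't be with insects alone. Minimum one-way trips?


1. villager+frog → 2. villager ← 3. villager+snake → 4. villager+frog ← 5. villager+insects → 6. villager ← 7. villager+frog →
Minimum trips = 7

7


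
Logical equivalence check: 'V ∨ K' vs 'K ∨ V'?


Expression 1: V ∨ K
Expression 2: K ∨ V
Truth table (V K | Expr1 Expr2):
  T T |   T     T
  T F |   T     T
  F T |   T     T
  F F |   F     F
All 4 rows agree, so the expressions are logically equivalent.

Yes


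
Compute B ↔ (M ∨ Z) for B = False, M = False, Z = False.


B = False, M = False, Z = False
Step 1: M ∨ Z = False OR False = False
Step 2: B ↔ (False): true when both sides have same truth value.
Result: False ↔ False = True

True


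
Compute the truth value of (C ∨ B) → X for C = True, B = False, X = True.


C = True, B = False, X = True
Step 1: C ∨ B = True OR False = True
Step 2: (True) → X: false only when antecedent=True and X=False.
Result: True

True


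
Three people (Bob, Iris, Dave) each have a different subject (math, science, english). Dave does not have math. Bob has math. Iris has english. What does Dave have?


From clues:
  Bob → math
  Iris → english
By elimination, Dave gets the remaining.

science


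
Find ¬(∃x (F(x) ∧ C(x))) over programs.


Original: ∃x (F(x) ∧ C(x))
Rule: ¬∀→∃, ¬∃→∀, negate predicate.
Negation: ∀x (¬F(x) ∨ ¬C(x))

∀x (¬F(x) ∨ ¬C(x))


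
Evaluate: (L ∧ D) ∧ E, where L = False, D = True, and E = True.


L = False, D = True, E = True
Step 1: L ∧ D = False AND True = False
Step 2: False ∧ E = False AND True = False
AND is true only when ALL operands are true.

False


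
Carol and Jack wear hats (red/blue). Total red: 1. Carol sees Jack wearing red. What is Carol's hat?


Total red = 1, Jack = red
Red accounted for: 1
Remaining for Carol: 0
Carol's hat is blue.

blue


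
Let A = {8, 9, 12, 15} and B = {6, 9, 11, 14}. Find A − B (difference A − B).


A = {8, 9, 12, 15}
B = {6, 9, 11, 14}
Operation: difference A − B
In A but not B: 8, 12, 15

{8, 12, 15}


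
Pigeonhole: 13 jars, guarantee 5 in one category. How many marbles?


Pigeonhole: to guarantee k in one of n categories, need (k-1)×n + 1.
k = 5, n = 13
Minimum = (5-1) × 13 + 1 = 4 × 13 + 1

53


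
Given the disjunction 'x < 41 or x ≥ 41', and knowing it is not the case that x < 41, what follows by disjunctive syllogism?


Disjunctive syllogism: P ∨ Q, ¬P ⊢ Q
Disjunction: x < 41 ∨ x ≥ 41
We know it is not the case that x < 41.
By disjunctive syllogism, the other disjunct must be true.

x ≥ 41


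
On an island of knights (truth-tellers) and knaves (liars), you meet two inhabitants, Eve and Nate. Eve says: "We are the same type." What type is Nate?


Eve says: "We are the same type."
Case 1: Eve is a Knight (truth-teller)
  Statement is true → they ARE the same → Nate is also a Knight
Case 2: Eve is a Knave (liar)
  Statement is false → they are NOT the same → Nate is a Knight
In both cases, Nate is a Knight.

Knight


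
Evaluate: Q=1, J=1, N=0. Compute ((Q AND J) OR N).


Q AND J = 1&1 = 1
1 OR 0 = 1

1


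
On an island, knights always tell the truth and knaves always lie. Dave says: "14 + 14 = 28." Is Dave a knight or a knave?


Statement: "14 + 14 = 28."
Actual: 14 + 14 = 28
Claimed: 28
Statement is TRUE → Dave tells the truth → Knight

Knight


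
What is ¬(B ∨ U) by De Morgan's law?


De Morgan's law: ¬(P ∨ Q) ≡ ¬P ∧ ¬Q
¬(B ∨ U) = ¬B ∧ ¬U

¬B ∧ ¬U


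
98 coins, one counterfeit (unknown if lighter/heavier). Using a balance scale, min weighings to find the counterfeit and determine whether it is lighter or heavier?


Let n = 98. 196 possibilities (n coins × lighter/heavier); each weighing has 3 outcomes.
Bound for k weighings: say the first weighing puts j coins on each pan. If it tips, the 2j weighed coins remain suspects (each with a known direction) and k-1 weighings give 3^(k-1) outcomes; 3^(k-1) is odd, so 2j ≤ 3^(k-1) - 1. If it balances, the n - 2j unweighed coins remain with direction unknown: 2(n - 2j) ≤ 3^(k-1) - 1 by the same parity argument. Adding, n ≤ (3^(k-1) - 1) + (3^(k-1) - 1)/2 = (3^k - 3)/2, and the classical three-group strategy achieves this (3 coins in 2 weighings, 12 in 3, 39 in 4, 120 in 5).
So we need the smallest k with (3^k - 3)/2 ≥ 98.
k = 4: (3^4 - 3)/2 = 39 < 98 ✗
k = 5: (3^5 - 3)/2 = 120 ≥ 98 ✓

5


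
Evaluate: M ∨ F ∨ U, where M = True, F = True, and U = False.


M = True, F = True, U = False
Step 1: M ∨ F = True OR True = True
Step 2: True ∨ U = True OR False = True
OR is true when at least one operand is true.

True


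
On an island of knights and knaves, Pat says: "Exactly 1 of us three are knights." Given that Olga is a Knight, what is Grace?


Pat claims exactly 1 knights among Pat, Olga, Grace.
Given: Olga is a Knight.

Case 1: Pat is a Knight (tells truth)
  Then exactly 1 of the three are knights.
  Counting Pat, Olga: 2 knight(s) so far. Need -1 more → impossible.
Case 2: Pat is a Knave (lies)
  Then the count is NOT 1.
  If Grace = Knave, count = 1 = 1 → claim would be true, contradicts lie.
  If Grace = Knight, count = 2 ≠ 1 → lie confirmed ✓

Grace is a Knight.

Knight


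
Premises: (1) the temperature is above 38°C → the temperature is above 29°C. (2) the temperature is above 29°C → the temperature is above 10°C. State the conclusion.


Hypothetical syllogism: P → Q, Q → R ⊢ P → R
Premise 1: the temperature is above 38°C → the temperature is above 29°C
Premise 2: the temperature is above 29°C → the temperature is above 10°C
Chain the implications: the middle term (the temperature is above 29°C) links the two.
Conclusion: If the temperature is above 38°C, then the temperature is above 10°C.

If the temperature is above 38°C, then the temperature is above 10°C.


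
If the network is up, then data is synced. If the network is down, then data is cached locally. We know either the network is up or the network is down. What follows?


Constructive dilemma: (P → Q) ∧ (R → S), P ∨ R ⊢ Q ∨ S
Premise 1: the network is up → data is synced
Premise 2: the network is down → data is cached locally
Premise 3: the network is up ∨ the network is down
Case 1: Assuming the network is up, then by Premise 1, data is synced.
Case 2: Assuming the network is down, then by Premise 2, data is cached locally.
Since one of the network is up or the network is down must hold, we get data is synced or data is cached locally.

Data is synced or data is cached locally.


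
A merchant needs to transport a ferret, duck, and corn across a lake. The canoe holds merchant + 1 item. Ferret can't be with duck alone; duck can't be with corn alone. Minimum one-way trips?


1. merchant+duck → 2. merchant ← 3. merchant+ferret → 4. merchant+duck ← 5. merchant+corn → 6. merchant ← 7. merchant+duck →
Minimum trips = 7

7


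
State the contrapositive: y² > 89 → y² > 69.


Original: If y² > 89, then y² > 69
Contrapositive: If ¬Q, then ¬P
Negate Q: not (y² > 69)
Negate P: not (y² > 89)

If not (y² > 69), then not (y² > 89).


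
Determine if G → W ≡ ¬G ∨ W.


Expression 1: G → W
Expression 2: ¬G ∨ W
Truth table (G W | Expr1 Expr2):
  T T |   T     T
  T F |   F     F
  F T |   T     T
  F F |   T     T
All 4 rows agree, so the expressions are logically equivalent.

Yes


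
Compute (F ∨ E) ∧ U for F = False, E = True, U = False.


F = False, E = True, U = False
Step 1: F ∨ E = False OR True = True
Step 2: True ∧ U = True AND False = False
OR is true when at least one operand is true; AND requires both.

False


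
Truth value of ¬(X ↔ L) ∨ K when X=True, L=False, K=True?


X = True, L = False, K = True
Expression: ¬(X ↔ L) ∨ K
Step 1: X ↔ L = (True iff False) = False
Step 2: ¬(X ↔ L) = NOT False = True
Step 3: (True) ∨ K = True OR True = True

True


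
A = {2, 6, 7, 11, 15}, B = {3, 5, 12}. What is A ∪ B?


A = {2, 6, 7, 11, 15}
B = {3, 5, 12}
Operation: union
All elements combined: 2, 3, 5, 6, 7, 11, 12, 15

{2, 3, 5, 6, 7, 11, 12, 15}


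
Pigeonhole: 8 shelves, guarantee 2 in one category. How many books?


Pigeonhole: to guarantee k in one of n categories, need (k-1)×n + 1.
k = 2, n = 8
Minimum = (2-1) × 8 + 1 = 1 × 8 + 1

9


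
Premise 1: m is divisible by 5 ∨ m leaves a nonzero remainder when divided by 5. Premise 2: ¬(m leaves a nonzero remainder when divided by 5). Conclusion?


Disjunctive syllogism: P ∨ Q, ¬P ⊢ Q
Disjunction: m is divisible by 5 ∨ m leaves a nonzero remainder when divided by 5
We know it is not the case that m leaves a nonzero remainder when divided by 5.
By disjunctive syllogism, the other disjunct must be true.

m is divisible by 5


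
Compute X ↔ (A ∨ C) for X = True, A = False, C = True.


X = True, A = False, C = True
Step 1: A ∨ C = False OR True = True
Step 2: X ↔ (True): true when both sides have same truth value.
Result: True ↔ True = True

True


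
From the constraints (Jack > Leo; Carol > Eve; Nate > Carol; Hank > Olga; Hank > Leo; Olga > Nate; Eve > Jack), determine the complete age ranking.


Constraints: Jack > Leo; Carol > Eve; Nate > Carol; Hank > Olga; Hank > Leo; Olga > Nate; Eve > Jack
Method: at each step, the next-highest is the one remaining person who never appears on the smaller side of a constraint between remaining people.
  Step 1: remaining {Olga, Eve, Carol, Nate, Jack, Leo, Hank}; on the smaller side: {Olga, Eve, Carol, Nate, Jack, Leo} → Hank is next (Hank > Olga; Hank > Leo).
  Step 2: remaining {Olga, Eve, Carol, Nate, Jack, Leo}; on the smaller side: {Eve, Carol, Nate, Jack, Leo} → Olga is next (Olga > Nate).
  Step 3: remaining {Eve, Carol, Nate, Jack, Leo}; on the smaller side: {Eve, Carol, Jack, Leo} → Nate is next (Nate > Carol).
  Step 4: remaining {Eve, Carol, Jack, Leo}; on the smaller side: {Eve, Jack, Leo} → Carol is next (Carol > Eve).
  Step 5: remaining {Eve, Jack, Leo}; on the smaller side: {Jack, Leo} → Eve is next (Eve > Jack).
  Step 6: remaining {Jack, Leo}; on the smaller side: {Leo} → Jack is next (Jack > Leo).
  Step 7: only Leo remains → lowest.
Final ranking (highest to lowest):

Hank > Olga > Nate > Carol > Eve > Jack > Leo


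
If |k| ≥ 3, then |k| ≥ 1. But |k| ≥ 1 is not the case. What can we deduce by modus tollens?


Modus tollens: P → Q, ¬Q ⊢ ¬P
P: |k| ≥ 3
Q: |k| ≥ 1
We have P → Q and Q is false.
By modus tollens, P must be false.

It is not the case that |k| ≥ 3


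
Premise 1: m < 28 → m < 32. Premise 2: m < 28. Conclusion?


Modus ponens: P → Q, P ⊢ Q
P: m < 28
Q: m < 32
We have P → Q and P is true.
By modus ponens, Q must be true.

m < 32


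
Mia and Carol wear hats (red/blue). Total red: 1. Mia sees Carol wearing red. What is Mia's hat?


Total red = 1, Carol = red
Red accounted for: 1
Remaining for Mia: 0
Mia's hat is blue.

blue


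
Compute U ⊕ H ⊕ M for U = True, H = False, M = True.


U = True, H = False, M = True
Step 1: U ⊕ H = True XOR False = True
Step 2: True ⊕ M = True XOR True = False
XOR is true when an odd number of operands are true.

False


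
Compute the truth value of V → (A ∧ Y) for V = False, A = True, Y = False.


V = False, A = True, Y = False
Step 1: A ∧ Y = True AND False = False
Step 2: V → (False): false only when V=True and consequent=False.
Result: True

True


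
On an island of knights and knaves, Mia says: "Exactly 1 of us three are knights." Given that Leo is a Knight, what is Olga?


Mia claims exactly 1 knights among Mia, Leo, Olga.
Given: Leo is a Knight.

Case 1: Mia is a Knight (tells truth)
  Then exactly 1 of the three are knights.
  Counting Mia, Leo: 2 knight(s) so far. Need -1 more → impossible.
Case 2: Mia is a Knave (lies)
  Then the count is NOT 1.
  If Olga = Knave, count = 1 = 1 → claim would be true, contradicts lie.
  If Olga = Knight, count = 2 ≠ 1 → lie confirmed ✓

Olga is a Knight.

Knight


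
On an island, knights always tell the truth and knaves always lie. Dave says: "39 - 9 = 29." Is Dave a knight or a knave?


Statement: "39 - 9 = 29."
Actual: 39 - 9 = 30
Claimed: 29
Statement is FALSE → Dave lies → Knave

Knave


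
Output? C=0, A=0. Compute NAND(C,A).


C AND A = 0
NOT(0) = 1

1


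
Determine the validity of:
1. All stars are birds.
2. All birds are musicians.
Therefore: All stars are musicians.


Premise 1: All stars are birds.
Premise 2: All birds are musicians.
Conclusion: All stars are musicians.
Barbara syllogism (AAA-1): All A are B, All B are C → All A are C.
Middle term (birds) distributed in premise 2.

Valid


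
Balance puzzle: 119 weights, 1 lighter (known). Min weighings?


Each weighing has 3 outcomes (left heavy / balance / right heavy), so k weighings distinguish at most 3^k cases; splitting into three near-equal groups achieves this.
Need 3^k ≥ 119: 3^4 = 81 < 119 ≤ 3^5 = 243
k = ⌈log₃(119)⌉ = 5

5
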